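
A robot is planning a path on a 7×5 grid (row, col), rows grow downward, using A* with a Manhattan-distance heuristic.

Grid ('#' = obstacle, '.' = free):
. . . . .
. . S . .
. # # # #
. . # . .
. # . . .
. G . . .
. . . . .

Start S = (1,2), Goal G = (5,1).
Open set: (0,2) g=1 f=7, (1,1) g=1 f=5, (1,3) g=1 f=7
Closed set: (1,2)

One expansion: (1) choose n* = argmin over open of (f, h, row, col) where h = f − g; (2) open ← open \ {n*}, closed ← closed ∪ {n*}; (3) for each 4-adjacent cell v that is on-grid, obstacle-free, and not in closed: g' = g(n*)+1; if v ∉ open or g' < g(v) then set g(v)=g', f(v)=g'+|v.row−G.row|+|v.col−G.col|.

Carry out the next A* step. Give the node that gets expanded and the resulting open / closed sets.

expanded=(1,1); open=[(0,1) g=2 f=7, (0,2) g=1 f=7, (1,0) g=2 f=7, (1,3) g=1 f=7]; closed=[(1,1), (1,2)]

step 1: expand (1,1) (f=5, h=4) → closed; open now [(0,1) g=2 f=7, (0,2) g=1 f=7, (1,0) g=2 f=7, (1,3) g=1 f=7]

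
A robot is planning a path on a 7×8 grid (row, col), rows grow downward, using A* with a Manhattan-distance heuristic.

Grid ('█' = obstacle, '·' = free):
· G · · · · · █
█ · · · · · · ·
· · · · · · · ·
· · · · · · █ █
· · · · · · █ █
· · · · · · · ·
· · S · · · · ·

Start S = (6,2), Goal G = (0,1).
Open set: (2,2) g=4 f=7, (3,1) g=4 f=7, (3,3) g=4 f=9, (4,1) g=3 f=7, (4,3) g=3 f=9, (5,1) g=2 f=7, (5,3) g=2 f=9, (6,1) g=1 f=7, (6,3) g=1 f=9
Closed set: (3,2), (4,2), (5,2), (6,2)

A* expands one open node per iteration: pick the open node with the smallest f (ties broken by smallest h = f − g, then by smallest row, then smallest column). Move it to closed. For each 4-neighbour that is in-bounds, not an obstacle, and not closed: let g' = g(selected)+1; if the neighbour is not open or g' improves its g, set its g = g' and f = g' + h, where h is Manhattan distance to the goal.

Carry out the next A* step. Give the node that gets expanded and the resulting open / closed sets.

step 1: expand (2,2) (f=7, h=3) → closed; open now [(1,2) g=5 f=7, (2,1) g=5 f=7, (2,3) g=5 f=9, (3,1) g=4 f=7, (3,3) g=4 f=9, (4,1) g=3 f=7, (4,3) g=3 f=9, (5,1) g=2 f=7, (5,3) g=2 f=9, (6,1) g=1 f=7, (6,3) g=1 f=9]

expanded=(2,2); open=[(1,2) g=5 f=7, (2,1) g=5 f=7, (2,3) g=5 f=9, (3,1) g=4 f=7, (3,3) g=4 f=9, (4,1) g=3 f=7, (4,3) g=3 f=9, (5,1) g=2 f=7, (5,3) g=2 f=9, (6,1) g=1 f=7, (6,3) g=1 f=9]; closed=[(2,2), (3,2), (4,2), (5,2), (6,2)]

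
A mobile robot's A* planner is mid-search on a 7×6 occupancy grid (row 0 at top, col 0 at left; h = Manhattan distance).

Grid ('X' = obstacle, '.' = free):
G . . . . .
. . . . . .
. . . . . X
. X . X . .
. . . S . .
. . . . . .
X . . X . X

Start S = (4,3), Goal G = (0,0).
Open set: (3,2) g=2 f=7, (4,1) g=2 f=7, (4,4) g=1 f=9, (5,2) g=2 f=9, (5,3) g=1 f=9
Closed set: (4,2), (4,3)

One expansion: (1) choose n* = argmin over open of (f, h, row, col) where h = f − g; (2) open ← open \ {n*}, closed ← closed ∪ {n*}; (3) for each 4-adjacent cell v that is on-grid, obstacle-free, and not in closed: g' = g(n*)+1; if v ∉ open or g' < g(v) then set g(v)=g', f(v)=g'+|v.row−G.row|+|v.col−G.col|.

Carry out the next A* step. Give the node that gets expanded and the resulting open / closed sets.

step 1: expand (3,2) (f=7, h=5) → closed; open now [(2,2) g=3 f=7, (4,1) g=2 f=7, (4,4) g=1 f=9, (5,2) g=2 f=9, (5,3) g=1 f=9]

expanded=(3,2); open=[(2,2) g=3 f=7, (4,1) g=2 f=7, (4,4) g=1 f=9, (5,2) g=2 f=9, (5,3) g=1 f=9]; closed=[(3,2), (4,2), (4,3)]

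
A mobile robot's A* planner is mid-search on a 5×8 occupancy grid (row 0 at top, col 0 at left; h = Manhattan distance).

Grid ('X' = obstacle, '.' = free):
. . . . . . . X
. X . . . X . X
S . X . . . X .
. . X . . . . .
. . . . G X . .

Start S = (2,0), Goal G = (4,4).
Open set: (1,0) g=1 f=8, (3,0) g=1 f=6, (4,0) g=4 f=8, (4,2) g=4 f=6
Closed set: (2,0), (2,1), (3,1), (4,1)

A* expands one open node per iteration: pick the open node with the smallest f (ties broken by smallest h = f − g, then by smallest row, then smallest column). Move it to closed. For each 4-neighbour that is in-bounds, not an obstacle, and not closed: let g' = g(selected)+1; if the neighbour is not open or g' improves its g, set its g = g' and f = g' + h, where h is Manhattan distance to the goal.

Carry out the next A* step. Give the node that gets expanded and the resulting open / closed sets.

step 1: expand (4,2) (f=6, h=2) → closed; open now [(1,0) g=1 f=8, (3,0) g=1 f=6, (4,0) g=4 f=8, (4,3) g=5 f=6]

expanded=(4,2); open=[(1,0) g=1 f=8, (3,0) g=1 f=6, (4,0) g=4 f=8, (4,3) g=5 f=6]; closed=[(2,0), (2,1), (3,1), (4,1), (4,2)]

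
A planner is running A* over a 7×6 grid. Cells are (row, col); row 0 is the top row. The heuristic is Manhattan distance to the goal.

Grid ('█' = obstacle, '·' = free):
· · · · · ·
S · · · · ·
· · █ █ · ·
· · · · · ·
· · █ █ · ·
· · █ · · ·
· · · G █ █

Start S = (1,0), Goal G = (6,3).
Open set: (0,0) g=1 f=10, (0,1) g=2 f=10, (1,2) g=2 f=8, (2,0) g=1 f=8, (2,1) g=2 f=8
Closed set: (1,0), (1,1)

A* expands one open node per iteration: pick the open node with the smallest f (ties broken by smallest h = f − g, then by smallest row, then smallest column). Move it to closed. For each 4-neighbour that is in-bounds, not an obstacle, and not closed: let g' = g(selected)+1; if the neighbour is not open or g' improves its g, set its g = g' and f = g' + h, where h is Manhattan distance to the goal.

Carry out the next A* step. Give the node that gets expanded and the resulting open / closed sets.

step 1: expand (1,2) (f=8, h=6) → closed; open now [(0,0) g=1 f=10, (0,1) g=2 f=10, (0,2) g=3 f=10, (1,3) g=3 f=8, (2,0) g=1 f=8, (2,1) g=2 f=8]

expanded=(1,2); open=[(0,0) g=1 f=10, (0,1) g=2 f=10, (0,2) g=3 f=10, (1,3) g=3 f=8, (2,0) g=1 f=8, (2,1) g=2 f=8]; closed=[(1,0), (1,1), (1,2)]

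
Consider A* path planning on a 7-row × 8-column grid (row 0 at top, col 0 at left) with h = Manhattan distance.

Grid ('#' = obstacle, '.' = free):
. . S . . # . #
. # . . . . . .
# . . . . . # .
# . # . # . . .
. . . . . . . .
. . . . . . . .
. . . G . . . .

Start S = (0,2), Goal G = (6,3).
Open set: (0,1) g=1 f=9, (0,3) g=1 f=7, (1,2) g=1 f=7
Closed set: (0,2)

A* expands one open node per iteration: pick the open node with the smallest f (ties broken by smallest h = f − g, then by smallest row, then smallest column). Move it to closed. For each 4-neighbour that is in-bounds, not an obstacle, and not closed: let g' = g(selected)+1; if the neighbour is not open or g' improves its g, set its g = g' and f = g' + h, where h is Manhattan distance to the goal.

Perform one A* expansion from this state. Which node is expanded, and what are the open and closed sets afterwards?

expanded=(0,3); open=[(0,1) g=1 f=9, (0,4) g=2 f=9, (1,2) g=1 f=7, (1,3) g=2 f=7]; closed=[(0,2), (0,3)]

step 1: expand (0,3) (f=7, h=6) → closed; open now [(0,1) g=1 f=9, (0,4) g=2 f=9, (1,2) g=1 f=7, (1,3) g=2 f=7]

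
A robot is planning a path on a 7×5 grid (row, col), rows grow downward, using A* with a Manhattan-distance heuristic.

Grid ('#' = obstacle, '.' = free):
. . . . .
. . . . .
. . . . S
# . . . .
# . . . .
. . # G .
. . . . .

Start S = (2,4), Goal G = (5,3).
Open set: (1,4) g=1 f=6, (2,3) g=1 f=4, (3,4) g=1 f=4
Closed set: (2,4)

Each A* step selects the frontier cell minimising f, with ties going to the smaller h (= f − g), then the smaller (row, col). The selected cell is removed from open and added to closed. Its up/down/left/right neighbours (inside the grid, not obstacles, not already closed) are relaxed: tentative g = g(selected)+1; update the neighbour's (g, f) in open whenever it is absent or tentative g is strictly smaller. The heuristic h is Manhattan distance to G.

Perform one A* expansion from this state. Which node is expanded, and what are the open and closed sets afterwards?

expanded=(2,3); open=[(1,3) g=2 f=6, (1,4) g=1 f=6, (2,2) g=2 f=6, (3,3) g=2 f=4, (3,4) g=1 f=4]; closed=[(2,3), (2,4)]

step 1: expand (2,3) (f=4, h=3) → closed; open now [(1,3) g=2 f=6, (1,4) g=1 f=6, (2,2) g=2 f=6, (3,3) g=2 f=4, (3,4) g=1 f=4]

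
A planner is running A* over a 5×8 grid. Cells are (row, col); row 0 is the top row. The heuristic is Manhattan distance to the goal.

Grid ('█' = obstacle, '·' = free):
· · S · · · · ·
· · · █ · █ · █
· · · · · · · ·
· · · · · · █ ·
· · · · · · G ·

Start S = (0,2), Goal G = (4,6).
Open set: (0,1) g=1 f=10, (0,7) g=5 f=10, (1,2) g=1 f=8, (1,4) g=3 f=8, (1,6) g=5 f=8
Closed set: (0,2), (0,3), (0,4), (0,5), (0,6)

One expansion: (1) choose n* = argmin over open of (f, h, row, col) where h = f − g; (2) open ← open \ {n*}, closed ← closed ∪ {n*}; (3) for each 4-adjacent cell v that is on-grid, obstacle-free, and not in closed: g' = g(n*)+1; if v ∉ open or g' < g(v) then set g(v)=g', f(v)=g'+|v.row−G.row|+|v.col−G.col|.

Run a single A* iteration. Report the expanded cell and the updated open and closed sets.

expanded=(1,6); open=[(0,1) g=1 f=10, (0,7) g=5 f=10, (1,2) g=1 f=8, (1,4) g=3 f=8, (2,6) g=6 f=8]; closed=[(0,2), (0,3), (0,4), (0,5), (0,6), (1,6)]

step 1: expand (1,6) (f=8, h=3) → closed; open now [(0,1) g=1 f=10, (0,7) g=5 f=10, (1,2) g=1 f=8, (1,4) g=3 f=8, (2,6) g=6 f=8]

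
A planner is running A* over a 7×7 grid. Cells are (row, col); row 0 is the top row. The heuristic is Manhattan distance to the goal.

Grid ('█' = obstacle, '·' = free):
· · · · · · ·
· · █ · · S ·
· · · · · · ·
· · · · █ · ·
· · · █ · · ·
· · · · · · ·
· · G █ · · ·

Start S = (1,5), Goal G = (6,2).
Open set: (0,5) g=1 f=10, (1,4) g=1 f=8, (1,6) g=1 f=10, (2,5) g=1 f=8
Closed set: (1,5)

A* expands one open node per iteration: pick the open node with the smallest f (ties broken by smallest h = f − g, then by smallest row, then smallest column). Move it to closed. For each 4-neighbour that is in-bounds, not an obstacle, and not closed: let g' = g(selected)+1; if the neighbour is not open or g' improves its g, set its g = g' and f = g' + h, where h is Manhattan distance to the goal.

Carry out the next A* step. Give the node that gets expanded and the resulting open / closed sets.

step 1: expand (1,4) (f=8, h=7) → closed; open now [(0,4) g=2 f=10, (0,5) g=1 f=10, (1,3) g=2 f=8, (1,6) g=1 f=10, (2,4) g=2 f=8, (2,5) g=1 f=8]

expanded=(1,4); open=[(0,4) g=2 f=10, (0,5) g=1 f=10, (1,3) g=2 f=8, (1,6) g=1 f=10, (2,4) g=2 f=8, (2,5) g=1 f=8]; closed=[(1,4), (1,5)]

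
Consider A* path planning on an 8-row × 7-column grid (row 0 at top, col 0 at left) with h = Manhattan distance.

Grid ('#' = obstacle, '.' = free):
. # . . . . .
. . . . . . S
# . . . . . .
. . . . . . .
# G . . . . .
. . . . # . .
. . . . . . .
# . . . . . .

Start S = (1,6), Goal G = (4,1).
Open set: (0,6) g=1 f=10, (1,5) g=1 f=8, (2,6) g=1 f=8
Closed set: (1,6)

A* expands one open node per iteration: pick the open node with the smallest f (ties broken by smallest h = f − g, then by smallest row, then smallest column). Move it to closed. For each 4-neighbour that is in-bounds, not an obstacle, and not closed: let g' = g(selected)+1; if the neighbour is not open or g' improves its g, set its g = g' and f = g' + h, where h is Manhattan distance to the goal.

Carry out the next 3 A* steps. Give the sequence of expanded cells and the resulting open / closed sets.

step 1: expand (1,5) (f=8, h=7) → closed; open now [(0,5) g=2 f=10, (0,6) g=1 f=10, (1,4) g=2 f=8, (2,5) g=2 f=8, (2,6) g=1 f=8]
step 2: expand (1,4) (f=8, h=6) → closed; open now [(0,4) g=3 f=10, (0,5) g=2 f=10, (0,6) g=1 f=10, (1,3) g=3 f=8, (2,4) g=3 f=8, (2,5) g=2 f=8, (2,6) g=1 f=8]
step 3: expand (1,3) (f=8, h=5) → closed; open now [(0,3) g=4 f=10, (0,4) g=3 f=10, (0,5) g=2 f=10, (0,6) g=1 f=10, (1,2) g=4 f=8, (2,3) g=4 f=8, (2,4) g=3 f=8, (2,5) g=2 f=8, (2,6) g=1 f=8]

order=[(1,5) → (1,4) → (1,3)]; open=[(0,3) g=4 f=10, (0,4) g=3 f=10, (0,5) g=2 f=10, (0,6) g=1 f=10, (1,2) g=4 f=8, (2,3) g=4 f=8, (2,4) g=3 f=8, (2,5) g=2 f=8, (2,6) g=1 f=8]; closed=[(1,3), (1,4), (1,5), (1,6)]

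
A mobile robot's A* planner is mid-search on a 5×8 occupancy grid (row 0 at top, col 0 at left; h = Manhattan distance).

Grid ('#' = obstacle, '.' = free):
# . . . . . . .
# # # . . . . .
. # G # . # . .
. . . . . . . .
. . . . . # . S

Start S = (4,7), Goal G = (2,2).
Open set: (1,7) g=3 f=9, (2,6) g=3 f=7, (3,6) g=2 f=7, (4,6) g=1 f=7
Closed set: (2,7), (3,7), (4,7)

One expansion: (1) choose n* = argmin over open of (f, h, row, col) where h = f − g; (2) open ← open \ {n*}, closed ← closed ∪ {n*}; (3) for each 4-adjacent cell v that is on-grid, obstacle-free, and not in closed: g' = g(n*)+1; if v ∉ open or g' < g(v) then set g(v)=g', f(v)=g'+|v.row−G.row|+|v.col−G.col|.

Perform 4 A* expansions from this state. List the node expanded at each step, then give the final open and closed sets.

step 1: expand (2,6) (f=7, h=4) → closed; open now [(1,6) g=4 f=9, (1,7) g=3 f=9, (3,6) g=2 f=7, (4,6) g=1 f=7]
step 2: expand (3,6) (f=7, h=5) → closed; open now [(1,6) g=4 f=9, (1,7) g=3 f=9, (3,5) g=3 f=7, (4,6) g=1 f=7]
step 3: expand (3,5) (f=7, h=4) → closed; open now [(1,6) g=4 f=9, (1,7) g=3 f=9, (3,4) g=4 f=7, (4,6) g=1 f=7]
step 4: expand (3,4) (f=7, h=3) → closed; open now [(1,6) g=4 f=9, (1,7) g=3 f=9, (2,4) g=5 f=7, (3,3) g=5 f=7, (4,4) g=5 f=9, (4,6) g=1 f=7]

order=[(2,6) → (3,6) → (3,5) → (3,4)]; open=[(1,6) g=4 f=9, (1,7) g=3 f=9, (2,4) g=5 f=7, (3,3) g=5 f=7, (4,4) g=5 f=9, (4,6) g=1 f=7]; closed=[(2,6), (2,7), (3,4), (3,5), (3,6), (3,7), (4,7)]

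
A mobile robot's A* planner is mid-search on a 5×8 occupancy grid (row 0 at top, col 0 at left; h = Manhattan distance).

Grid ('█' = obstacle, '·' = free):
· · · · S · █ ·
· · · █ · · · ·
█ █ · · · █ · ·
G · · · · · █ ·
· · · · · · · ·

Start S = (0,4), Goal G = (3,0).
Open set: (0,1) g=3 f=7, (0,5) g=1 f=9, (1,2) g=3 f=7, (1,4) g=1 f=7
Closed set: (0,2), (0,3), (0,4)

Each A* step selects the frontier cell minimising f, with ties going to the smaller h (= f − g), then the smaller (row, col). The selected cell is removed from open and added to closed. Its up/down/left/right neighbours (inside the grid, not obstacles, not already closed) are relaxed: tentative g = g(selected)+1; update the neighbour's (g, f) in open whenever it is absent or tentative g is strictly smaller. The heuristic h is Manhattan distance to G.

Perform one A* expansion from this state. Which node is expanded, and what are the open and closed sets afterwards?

expanded=(0,1); open=[(0,0) g=4 f=7, (0,5) g=1 f=9, (1,1) g=4 f=7, (1,2) g=3 f=7, (1,4) g=1 f=7]; closed=[(0,1), (0,2), (0,3), (0,4)]

step 1: expand (0,1) (f=7, h=4) → closed; open now [(0,0) g=4 f=7, (0,5) g=1 f=9, (1,1) g=4 f=7, (1,2) g=3 f=7, (1,4) g=1 f=7]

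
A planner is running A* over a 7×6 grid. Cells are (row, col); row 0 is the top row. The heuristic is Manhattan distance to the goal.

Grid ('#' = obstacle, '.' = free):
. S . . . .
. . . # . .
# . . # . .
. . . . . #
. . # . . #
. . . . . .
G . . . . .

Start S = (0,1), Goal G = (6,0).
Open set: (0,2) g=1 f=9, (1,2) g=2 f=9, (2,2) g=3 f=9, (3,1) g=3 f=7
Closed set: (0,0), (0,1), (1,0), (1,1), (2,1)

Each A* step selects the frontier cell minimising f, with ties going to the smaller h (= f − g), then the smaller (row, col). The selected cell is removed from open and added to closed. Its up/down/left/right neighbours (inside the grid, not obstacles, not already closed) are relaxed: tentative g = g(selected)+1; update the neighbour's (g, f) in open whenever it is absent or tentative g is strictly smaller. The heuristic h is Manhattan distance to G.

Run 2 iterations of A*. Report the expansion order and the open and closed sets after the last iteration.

step 1: expand (3,1) (f=7, h=4) → closed; open now [(0,2) g=1 f=9, (1,2) g=2 f=9, (2,2) g=3 f=9, (3,0) g=4 f=7, (3,2) g=4 f=9, (4,1) g=4 f=7]
step 2: expand (3,0) (f=7, h=3) → closed; open now [(0,2) g=1 f=9, (1,2) g=2 f=9, (2,2) g=3 f=9, (3,2) g=4 f=9, (4,0) g=5 f=7, (4,1) g=4 f=7]

order=[(3,1) → (3,0)]; open=[(0,2) g=1 f=9, (1,2) g=2 f=9, (2,2) g=3 f=9, (3,2) g=4 f=9, (4,0) g=5 f=7, (4,1) g=4 f=7]; closed=[(0,0), (0,1), (1,0), (1,1), (2,1), (3,0), (3,1)]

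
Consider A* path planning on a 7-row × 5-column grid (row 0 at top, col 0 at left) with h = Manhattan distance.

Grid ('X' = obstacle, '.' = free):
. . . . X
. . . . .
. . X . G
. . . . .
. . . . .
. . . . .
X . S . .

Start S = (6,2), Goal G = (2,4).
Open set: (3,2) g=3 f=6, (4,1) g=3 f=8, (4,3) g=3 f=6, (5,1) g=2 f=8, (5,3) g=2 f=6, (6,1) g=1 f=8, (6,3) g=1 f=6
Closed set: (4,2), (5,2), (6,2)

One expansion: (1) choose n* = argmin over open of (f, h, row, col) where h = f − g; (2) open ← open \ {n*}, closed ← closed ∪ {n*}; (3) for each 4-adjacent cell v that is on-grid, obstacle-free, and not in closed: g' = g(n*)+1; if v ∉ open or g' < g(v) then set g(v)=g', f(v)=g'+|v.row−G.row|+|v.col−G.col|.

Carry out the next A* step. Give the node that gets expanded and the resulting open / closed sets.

expanded=(3,2); open=[(3,1) g=4 f=8, (3,3) g=4 f=6, (4,1) g=3 f=8, (4,3) g=3 f=6, (5,1) g=2 f=8, (5,3) g=2 f=6, (6,1) g=1 f=8, (6,3) g=1 f=6]; closed=[(3,2), (4,2), (5,2), (6,2)]

step 1: expand (3,2) (f=6, h=3) → closed; open now [(3,1) g=4 f=8, (3,3) g=4 f=6, (4,1) g=3 f=8, (4,3) g=3 f=6, (5,1) g=2 f=8, (5,3) g=2 f=6, (6,1) g=1 f=8, (6,3) g=1 f=6]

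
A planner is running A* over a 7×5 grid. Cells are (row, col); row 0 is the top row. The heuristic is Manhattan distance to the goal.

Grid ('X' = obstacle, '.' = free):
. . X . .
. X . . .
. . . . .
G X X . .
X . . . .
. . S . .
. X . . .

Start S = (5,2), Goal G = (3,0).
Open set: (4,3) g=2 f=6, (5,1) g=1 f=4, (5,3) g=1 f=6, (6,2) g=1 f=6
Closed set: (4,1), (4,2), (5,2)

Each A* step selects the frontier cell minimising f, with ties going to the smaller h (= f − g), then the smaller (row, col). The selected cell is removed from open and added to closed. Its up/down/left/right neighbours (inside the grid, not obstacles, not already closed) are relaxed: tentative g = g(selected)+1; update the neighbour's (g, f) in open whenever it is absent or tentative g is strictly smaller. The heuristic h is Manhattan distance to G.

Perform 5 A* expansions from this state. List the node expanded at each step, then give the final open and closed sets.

order=[(5,1) → (5,0) → (6,0) → (4,3) → (3,3)]; open=[(2,3) g=4 f=8, (3,4) g=4 f=8, (4,4) g=3 f=8, (5,3) g=1 f=6, (6,2) g=1 f=6]; closed=[(3,3), (4,1), (4,2), (4,3), (5,0), (5,1), (5,2), (6,0)]

step 1: expand (5,1) (f=4, h=3) → closed; open now [(4,3) g=2 f=6, (5,0) g=2 f=4, (5,3) g=1 f=6, (6,2) g=1 f=6]
step 2: expand (5,0) (f=4, h=2) → closed; open now [(4,3) g=2 f=6, (5,3) g=1 f=6, (6,0) g=3 f=6, (6,2) g=1 f=6]
step 3: expand (6,0) (f=6, h=3) → closed; open now [(4,3) g=2 f=6, (5,3) g=1 f=6, (6,2) g=1 f=6]
step 4: expand (4,3) (f=6, h=4) → closed; open now [(3,3) g=3 f=6, (4,4) g=3 f=8, (5,3) g=1 f=6, (6,2) g=1 f=6]
step 5: expand (3,3) (f=6, h=3) → closed; open now [(2,3) g=4 f=8, (3,4) g=4 f=8, (4,4) g=3 f=8, (5,3) g=1 f=6, (6,2) g=1 f=6]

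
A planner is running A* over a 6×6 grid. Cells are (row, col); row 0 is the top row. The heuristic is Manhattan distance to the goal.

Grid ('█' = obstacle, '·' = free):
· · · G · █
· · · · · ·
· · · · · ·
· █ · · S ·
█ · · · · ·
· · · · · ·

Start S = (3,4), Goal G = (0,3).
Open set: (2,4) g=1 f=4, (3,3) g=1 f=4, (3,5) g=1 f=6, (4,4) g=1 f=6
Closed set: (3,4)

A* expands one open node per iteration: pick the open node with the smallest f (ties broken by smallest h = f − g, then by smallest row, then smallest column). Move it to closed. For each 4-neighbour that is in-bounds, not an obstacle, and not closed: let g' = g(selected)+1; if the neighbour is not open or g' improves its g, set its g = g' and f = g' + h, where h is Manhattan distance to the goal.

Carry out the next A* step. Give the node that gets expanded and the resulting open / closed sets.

step 1: expand (2,4) (f=4, h=3) → closed; open now [(1,4) g=2 f=4, (2,3) g=2 f=4, (2,5) g=2 f=6, (3,3) g=1 f=4, (3,5) g=1 f=6, (4,4) g=1 f=6]

expanded=(2,4); open=[(1,4) g=2 f=4, (2,3) g=2 f=4, (2,5) g=2 f=6, (3,3) g=1 f=4, (3,5) g=1 f=6, (4,4) g=1 f=6]; closed=[(2,4), (3,4)]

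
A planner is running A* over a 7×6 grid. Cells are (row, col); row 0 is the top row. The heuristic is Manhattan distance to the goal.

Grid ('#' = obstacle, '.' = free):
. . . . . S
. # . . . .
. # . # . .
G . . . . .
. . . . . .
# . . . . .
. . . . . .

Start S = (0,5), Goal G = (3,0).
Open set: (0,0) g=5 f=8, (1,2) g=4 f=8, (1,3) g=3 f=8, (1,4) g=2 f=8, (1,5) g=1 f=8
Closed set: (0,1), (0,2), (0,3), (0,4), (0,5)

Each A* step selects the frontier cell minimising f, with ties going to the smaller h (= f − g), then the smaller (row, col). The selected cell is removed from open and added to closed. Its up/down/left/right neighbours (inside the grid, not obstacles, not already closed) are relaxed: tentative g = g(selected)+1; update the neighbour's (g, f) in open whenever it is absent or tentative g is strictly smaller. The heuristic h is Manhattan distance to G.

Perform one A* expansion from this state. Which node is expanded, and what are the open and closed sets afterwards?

step 1: expand (0,0) (f=8, h=3) → closed; open now [(1,0) g=6 f=8, (1,2) g=4 f=8, (1,3) g=3 f=8, (1,4) g=2 f=8, (1,5) g=1 f=8]

expanded=(0,0); open=[(1,0) g=6 f=8, (1,2) g=4 f=8, (1,3) g=3 f=8, (1,4) g=2 f=8, (1,5) g=1 f=8]; closed=[(0,0), (0,1), (0,2), (0,3), (0,4), (0,5)]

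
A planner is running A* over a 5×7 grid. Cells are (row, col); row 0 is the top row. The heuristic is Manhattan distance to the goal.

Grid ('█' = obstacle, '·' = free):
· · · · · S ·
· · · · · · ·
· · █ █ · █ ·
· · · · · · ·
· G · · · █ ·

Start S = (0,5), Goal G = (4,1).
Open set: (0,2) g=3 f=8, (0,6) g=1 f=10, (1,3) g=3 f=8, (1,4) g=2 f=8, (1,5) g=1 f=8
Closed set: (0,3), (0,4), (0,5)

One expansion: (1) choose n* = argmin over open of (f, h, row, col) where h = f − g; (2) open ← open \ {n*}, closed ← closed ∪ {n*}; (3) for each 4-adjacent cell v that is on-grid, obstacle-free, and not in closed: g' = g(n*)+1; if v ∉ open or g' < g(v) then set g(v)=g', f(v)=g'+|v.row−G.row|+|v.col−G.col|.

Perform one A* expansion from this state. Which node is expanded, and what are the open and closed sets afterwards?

step 1: expand (0,2) (f=8, h=5) → closed; open now [(0,1) g=4 f=8, (0,6) g=1 f=10, (1,2) g=4 f=8, (1,3) g=3 f=8, (1,4) g=2 f=8, (1,5) g=1 f=8]

expanded=(0,2); open=[(0,1) g=4 f=8, (0,6) g=1 f=10, (1,2) g=4 f=8, (1,3) g=3 f=8, (1,4) g=2 f=8, (1,5) g=1 f=8]; closed=[(0,2), (0,3), (0,4), (0,5)]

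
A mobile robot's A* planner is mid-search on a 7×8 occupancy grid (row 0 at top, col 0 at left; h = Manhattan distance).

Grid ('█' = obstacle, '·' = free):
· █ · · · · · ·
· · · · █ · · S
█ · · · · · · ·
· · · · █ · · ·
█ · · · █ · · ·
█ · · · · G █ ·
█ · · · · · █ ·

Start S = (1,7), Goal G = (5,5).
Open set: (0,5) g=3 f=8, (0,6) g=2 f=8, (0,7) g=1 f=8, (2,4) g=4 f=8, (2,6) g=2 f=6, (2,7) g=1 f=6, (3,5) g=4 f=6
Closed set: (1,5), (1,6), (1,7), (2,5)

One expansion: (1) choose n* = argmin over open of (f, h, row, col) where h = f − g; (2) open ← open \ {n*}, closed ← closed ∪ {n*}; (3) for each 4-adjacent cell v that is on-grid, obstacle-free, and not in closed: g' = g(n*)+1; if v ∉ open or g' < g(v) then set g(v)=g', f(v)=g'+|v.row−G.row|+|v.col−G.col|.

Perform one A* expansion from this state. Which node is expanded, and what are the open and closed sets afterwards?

expanded=(3,5); open=[(0,5) g=3 f=8, (0,6) g=2 f=8, (0,7) g=1 f=8, (2,4) g=4 f=8, (2,6) g=2 f=6, (2,7) g=1 f=6, (3,6) g=5 f=8, (4,5) g=5 f=6]; closed=[(1,5), (1,6), (1,7), (2,5), (3,5)]

step 1: expand (3,5) (f=6, h=2) → closed; open now [(0,5) g=3 f=8, (0,6) g=2 f=8, (0,7) g=1 f=8, (2,4) g=4 f=8, (2,6) g=2 f=6, (2,7) g=1 f=6, (3,6) g=5 f=8, (4,5) g=5 f=6]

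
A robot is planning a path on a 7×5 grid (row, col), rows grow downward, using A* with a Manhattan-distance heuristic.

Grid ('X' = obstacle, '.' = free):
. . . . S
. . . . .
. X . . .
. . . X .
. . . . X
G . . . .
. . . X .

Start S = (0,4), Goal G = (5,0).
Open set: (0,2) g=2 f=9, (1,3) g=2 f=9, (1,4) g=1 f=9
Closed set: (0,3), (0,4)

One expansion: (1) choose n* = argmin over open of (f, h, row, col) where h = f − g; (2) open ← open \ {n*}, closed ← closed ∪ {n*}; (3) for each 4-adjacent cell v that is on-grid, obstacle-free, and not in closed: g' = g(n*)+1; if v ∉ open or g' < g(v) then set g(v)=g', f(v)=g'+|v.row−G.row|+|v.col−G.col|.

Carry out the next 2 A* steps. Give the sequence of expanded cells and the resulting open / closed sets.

step 1: expand (0,2) (f=9, h=7) → closed; open now [(0,1) g=3 f=9, (1,2) g=3 f=9, (1,3) g=2 f=9, (1,4) g=1 f=9]
step 2: expand (0,1) (f=9, h=6) → closed; open now [(0,0) g=4 f=9, (1,1) g=4 f=9, (1,2) g=3 f=9, (1,3) g=2 f=9, (1,4) g=1 f=9]

order=[(0,2) → (0,1)]; open=[(0,0) g=4 f=9, (1,1) g=4 f=9, (1,2) g=3 f=9, (1,3) g=2 f=9, (1,4) g=1 f=9]; closed=[(0,1), (0,2), (0,3), (0,4)]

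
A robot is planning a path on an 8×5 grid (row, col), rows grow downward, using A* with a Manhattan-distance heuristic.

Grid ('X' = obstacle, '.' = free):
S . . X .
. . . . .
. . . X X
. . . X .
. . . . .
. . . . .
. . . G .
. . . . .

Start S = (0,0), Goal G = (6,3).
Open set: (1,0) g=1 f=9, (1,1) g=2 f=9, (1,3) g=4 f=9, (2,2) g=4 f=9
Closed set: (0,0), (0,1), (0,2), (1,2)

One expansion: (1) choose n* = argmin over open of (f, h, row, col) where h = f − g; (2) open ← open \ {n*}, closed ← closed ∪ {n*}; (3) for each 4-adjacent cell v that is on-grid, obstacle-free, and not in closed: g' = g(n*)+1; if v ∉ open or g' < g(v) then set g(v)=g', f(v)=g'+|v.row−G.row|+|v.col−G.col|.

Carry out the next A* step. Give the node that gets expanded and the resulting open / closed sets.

step 1: expand (1,3) (f=9, h=5) → closed; open now [(1,0) g=1 f=9, (1,1) g=2 f=9, (1,4) g=5 f=11, (2,2) g=4 f=9]

expanded=(1,3); open=[(1,0) g=1 f=9, (1,1) g=2 f=9, (1,4) g=5 f=11, (2,2) g=4 f=9]; closed=[(0,0), (0,1), (0,2), (1,2), (1,3)]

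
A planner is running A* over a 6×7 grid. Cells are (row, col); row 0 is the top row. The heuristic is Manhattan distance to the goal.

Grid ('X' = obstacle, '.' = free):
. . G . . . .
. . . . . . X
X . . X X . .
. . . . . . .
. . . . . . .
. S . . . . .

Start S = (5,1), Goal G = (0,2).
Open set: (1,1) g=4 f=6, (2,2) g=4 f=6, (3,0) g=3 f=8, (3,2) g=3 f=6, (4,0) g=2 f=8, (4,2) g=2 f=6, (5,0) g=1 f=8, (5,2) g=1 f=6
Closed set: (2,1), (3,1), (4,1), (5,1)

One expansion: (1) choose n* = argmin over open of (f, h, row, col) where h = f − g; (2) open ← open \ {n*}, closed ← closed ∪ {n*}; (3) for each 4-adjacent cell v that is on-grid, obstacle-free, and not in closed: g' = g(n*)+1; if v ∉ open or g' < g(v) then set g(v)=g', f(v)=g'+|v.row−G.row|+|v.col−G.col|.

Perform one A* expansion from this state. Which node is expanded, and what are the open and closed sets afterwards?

expanded=(1,1); open=[(0,1) g=5 f=6, (1,0) g=5 f=8, (1,2) g=5 f=6, (2,2) g=4 f=6, (3,0) g=3 f=8, (3,2) g=3 f=6, (4,0) g=2 f=8, (4,2) g=2 f=6, (5,0) g=1 f=8, (5,2) g=1 f=6]; closed=[(1,1), (2,1), (3,1), (4,1), (5,1)]

step 1: expand (1,1) (f=6, h=2) → closed; open now [(0,1) g=5 f=6, (1,0) g=5 f=8, (1,2) g=5 f=6, (2,2) g=4 f=6, (3,0) g=3 f=8, (3,2) g=3 f=6, (4,0) g=2 f=8, (4,2) g=2 f=6, (5,0) g=1 f=8, (5,2) g=1 f=6]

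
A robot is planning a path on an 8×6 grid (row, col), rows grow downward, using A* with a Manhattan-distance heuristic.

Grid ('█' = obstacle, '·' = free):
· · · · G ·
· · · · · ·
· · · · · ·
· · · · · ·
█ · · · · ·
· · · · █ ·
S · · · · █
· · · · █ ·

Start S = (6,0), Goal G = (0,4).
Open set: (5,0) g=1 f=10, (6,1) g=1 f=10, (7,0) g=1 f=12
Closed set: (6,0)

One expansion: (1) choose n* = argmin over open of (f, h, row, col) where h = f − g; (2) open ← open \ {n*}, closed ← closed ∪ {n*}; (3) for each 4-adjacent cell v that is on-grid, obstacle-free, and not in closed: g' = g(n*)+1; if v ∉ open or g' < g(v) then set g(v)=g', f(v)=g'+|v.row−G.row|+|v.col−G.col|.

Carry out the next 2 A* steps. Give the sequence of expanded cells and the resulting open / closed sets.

order=[(5,0) → (5,1)]; open=[(4,1) g=3 f=10, (5,2) g=3 f=10, (6,1) g=1 f=10, (7,0) g=1 f=12]; closed=[(5,0), (5,1), (6,0)]

step 1: expand (5,0) (f=10, h=9) → closed; open now [(5,1) g=2 f=10, (6,1) g=1 f=10, (7,0) g=1 f=12]
step 2: expand (5,1) (f=10, h=8) → closed; open now [(4,1) g=3 f=10, (5,2) g=3 f=10, (6,1) g=1 f=10, (7,0) g=1 f=12]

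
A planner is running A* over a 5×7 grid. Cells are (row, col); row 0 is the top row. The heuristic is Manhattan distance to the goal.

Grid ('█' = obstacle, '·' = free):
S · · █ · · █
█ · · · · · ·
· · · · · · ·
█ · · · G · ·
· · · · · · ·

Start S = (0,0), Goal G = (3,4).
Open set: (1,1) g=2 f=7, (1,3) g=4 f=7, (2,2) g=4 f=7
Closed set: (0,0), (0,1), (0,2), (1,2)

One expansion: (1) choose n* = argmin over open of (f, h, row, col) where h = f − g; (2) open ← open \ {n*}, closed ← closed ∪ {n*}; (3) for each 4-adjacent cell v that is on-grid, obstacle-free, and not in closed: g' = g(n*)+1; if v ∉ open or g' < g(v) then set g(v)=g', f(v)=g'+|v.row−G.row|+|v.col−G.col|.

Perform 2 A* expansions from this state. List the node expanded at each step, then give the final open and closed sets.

order=[(1,3) → (1,4)]; open=[(0,4) g=6 f=9, (1,1) g=2 f=7, (1,5) g=6 f=9, (2,2) g=4 f=7, (2,3) g=5 f=7, (2,4) g=6 f=7]; closed=[(0,0), (0,1), (0,2), (1,2), (1,3), (1,4)]

step 1: expand (1,3) (f=7, h=3) → closed; open now [(1,1) g=2 f=7, (1,4) g=5 f=7, (2,2) g=4 f=7, (2,3) g=5 f=7]
step 2: expand (1,4) (f=7, h=2) → closed; open now [(0,4) g=6 f=9, (1,1) g=2 f=7, (1,5) g=6 f=9, (2,2) g=4 f=7, (2,3) g=5 f=7, (2,4) g=6 f=7]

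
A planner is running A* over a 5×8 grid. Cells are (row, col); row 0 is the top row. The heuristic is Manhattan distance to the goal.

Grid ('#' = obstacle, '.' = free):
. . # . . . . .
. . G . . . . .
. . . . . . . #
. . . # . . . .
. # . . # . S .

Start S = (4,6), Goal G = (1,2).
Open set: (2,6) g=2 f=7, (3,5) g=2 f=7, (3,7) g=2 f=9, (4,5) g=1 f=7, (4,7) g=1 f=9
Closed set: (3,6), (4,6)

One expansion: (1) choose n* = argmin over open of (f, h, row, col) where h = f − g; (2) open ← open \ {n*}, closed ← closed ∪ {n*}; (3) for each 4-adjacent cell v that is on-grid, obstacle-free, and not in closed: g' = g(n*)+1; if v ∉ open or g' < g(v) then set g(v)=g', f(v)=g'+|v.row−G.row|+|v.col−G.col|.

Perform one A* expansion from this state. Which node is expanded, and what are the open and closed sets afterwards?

step 1: expand (2,6) (f=7, h=5) → closed; open now [(1,6) g=3 f=7, (2,5) g=3 f=7, (3,5) g=2 f=7, (3,7) g=2 f=9, (4,5) g=1 f=7, (4,7) g=1 f=9]

expanded=(2,6); open=[(1,6) g=3 f=7, (2,5) g=3 f=7, (3,5) g=2 f=7, (3,7) g=2 f=9, (4,5) g=1 f=7, (4,7) g=1 f=9]; closed=[(2,6), (3,6), (4,6)]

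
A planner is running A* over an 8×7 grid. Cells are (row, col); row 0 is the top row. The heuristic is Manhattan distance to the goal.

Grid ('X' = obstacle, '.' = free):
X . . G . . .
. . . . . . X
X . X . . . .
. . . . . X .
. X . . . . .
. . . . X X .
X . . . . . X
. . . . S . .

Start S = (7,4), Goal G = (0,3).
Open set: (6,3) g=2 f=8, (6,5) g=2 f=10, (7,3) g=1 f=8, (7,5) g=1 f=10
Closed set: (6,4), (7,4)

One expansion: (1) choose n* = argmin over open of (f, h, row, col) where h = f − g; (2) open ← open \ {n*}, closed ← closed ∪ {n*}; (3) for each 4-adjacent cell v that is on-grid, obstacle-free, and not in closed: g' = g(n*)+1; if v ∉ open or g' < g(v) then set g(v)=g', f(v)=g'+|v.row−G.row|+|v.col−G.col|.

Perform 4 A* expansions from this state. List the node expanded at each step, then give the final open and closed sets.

step 1: expand (6,3) (f=8, h=6) → closed; open now [(5,3) g=3 f=8, (6,2) g=3 f=10, (6,5) g=2 f=10, (7,3) g=1 f=8, (7,5) g=1 f=10]
step 2: expand (5,3) (f=8, h=5) → closed; open now [(4,3) g=4 f=8, (5,2) g=4 f=10, (6,2) g=3 f=10, (6,5) g=2 f=10, (7,3) g=1 f=8, (7,5) g=1 f=10]
step 3: expand (4,3) (f=8, h=4) → closed; open now [(3,3) g=5 f=8, (4,2) g=5 f=10, (4,4) g=5 f=10, (5,2) g=4 f=10, (6,2) g=3 f=10, (6,5) g=2 f=10, (7,3) g=1 f=8, (7,5) g=1 f=10]
step 4: expand (3,3) (f=8, h=3) → closed; open now [(2,3) g=6 f=8, (3,2) g=6 f=10, (3,4) g=6 f=10, (4,2) g=5 f=10, (4,4) g=5 f=10, (5,2) g=4 f=10, (6,2) g=3 f=10, (6,5) g=2 f=10, (7,3) g=1 f=8, (7,5) g=1 f=10]

order=[(6,3) → (5,3) → (4,3) → (3,3)]; open=[(2,3) g=6 f=8, (3,2) g=6 f=10, (3,4) g=6 f=10, (4,2) g=5 f=10, (4,4) g=5 f=10, (5,2) g=4 f=10, (6,2) g=3 f=10, (6,5) g=2 f=10, (7,3) g=1 f=8, (7,5) g=1 f=10]; closed=[(3,3), (4,3), (5,3), (6,3), (6,4), (7,4)]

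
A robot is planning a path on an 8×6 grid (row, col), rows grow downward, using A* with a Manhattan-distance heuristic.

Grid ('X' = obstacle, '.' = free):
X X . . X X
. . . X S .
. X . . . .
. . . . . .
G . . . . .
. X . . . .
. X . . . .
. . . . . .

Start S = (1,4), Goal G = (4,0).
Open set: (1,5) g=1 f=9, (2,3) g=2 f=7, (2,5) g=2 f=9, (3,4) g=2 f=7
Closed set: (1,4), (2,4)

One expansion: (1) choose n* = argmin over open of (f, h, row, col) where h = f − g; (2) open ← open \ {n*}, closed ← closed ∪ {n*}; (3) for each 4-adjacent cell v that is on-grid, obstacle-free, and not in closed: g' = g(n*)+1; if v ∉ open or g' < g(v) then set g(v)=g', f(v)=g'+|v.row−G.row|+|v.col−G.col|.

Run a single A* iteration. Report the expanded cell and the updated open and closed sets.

expanded=(2,3); open=[(1,5) g=1 f=9, (2,2) g=3 f=7, (2,5) g=2 f=9, (3,3) g=3 f=7, (3,4) g=2 f=7]; closed=[(1,4), (2,3), (2,4)]

step 1: expand (2,3) (f=7, h=5) → closed; open now [(1,5) g=1 f=9, (2,2) g=3 f=7, (2,5) g=2 f=9, (3,3) g=3 f=7, (3,4) g=2 f=7]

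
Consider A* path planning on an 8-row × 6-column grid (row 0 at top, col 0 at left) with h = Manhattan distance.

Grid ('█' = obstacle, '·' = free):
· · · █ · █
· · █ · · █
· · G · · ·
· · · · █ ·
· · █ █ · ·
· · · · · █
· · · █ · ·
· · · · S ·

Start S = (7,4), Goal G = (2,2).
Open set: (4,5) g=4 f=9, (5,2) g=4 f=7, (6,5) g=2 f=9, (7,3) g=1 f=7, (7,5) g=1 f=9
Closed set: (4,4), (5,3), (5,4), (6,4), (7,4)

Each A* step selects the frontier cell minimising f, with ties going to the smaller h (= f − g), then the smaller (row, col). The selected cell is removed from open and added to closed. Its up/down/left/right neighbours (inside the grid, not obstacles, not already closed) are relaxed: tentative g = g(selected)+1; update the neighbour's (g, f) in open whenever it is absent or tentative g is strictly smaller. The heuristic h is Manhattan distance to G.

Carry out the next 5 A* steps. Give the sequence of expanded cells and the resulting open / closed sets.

order=[(5,2) → (7,3) → (7,2) → (6,2) → (5,1)]; open=[(4,1) g=6 f=9, (4,5) g=4 f=9, (5,0) g=6 f=11, (6,1) g=4 f=9, (6,5) g=2 f=9, (7,1) g=3 f=9, (7,5) g=1 f=9]; closed=[(4,4), (5,1), (5,2), (5,3), (5,4), (6,2), (6,4), (7,2), (7,3), (7,4)]

step 1: expand (5,2) (f=7, h=3) → closed; open now [(4,5) g=4 f=9, (5,1) g=5 f=9, (6,2) g=5 f=9, (6,5) g=2 f=9, (7,3) g=1 f=7, (7,5) g=1 f=9]
step 2: expand (7,3) (f=7, h=6) → closed; open now [(4,5) g=4 f=9, (5,1) g=5 f=9, (6,2) g=5 f=9, (6,5) g=2 f=9, (7,2) g=2 f=7, (7,5) g=1 f=9]
step 3: expand (7,2) (f=7, h=5) → closed; open now [(4,5) g=4 f=9, (5,1) g=5 f=9, (6,2) g=3 f=7, (6,5) g=2 f=9, (7,1) g=3 f=9, (7,5) g=1 f=9]
step 4: expand (6,2) (f=7, h=4) → closed; open now [(4,5) g=4 f=9, (5,1) g=5 f=9, (6,1) g=4 f=9, (6,5) g=2 f=9, (7,1) g=3 f=9, (7,5) g=1 f=9]
step 5: expand (5,1) (f=9, h=4) → closed; open now [(4,1) g=6 f=9, (4,5) g=4 f=9, (5,0) g=6 f=11, (6,1) g=4 f=9, (6,5) g=2 f=9, (7,1) g=3 f=9, (7,5) g=1 f=9]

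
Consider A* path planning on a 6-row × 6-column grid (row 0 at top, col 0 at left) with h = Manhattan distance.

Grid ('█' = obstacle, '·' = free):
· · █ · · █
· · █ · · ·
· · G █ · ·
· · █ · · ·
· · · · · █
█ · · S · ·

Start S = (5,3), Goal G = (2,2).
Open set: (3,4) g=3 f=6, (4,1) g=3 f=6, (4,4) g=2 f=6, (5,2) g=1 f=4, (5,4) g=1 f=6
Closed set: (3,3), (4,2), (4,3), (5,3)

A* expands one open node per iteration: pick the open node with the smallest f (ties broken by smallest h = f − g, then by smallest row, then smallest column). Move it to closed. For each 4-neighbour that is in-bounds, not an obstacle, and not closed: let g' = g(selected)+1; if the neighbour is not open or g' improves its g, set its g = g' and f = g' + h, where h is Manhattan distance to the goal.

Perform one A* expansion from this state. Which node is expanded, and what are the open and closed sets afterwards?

step 1: expand (5,2) (f=4, h=3) → closed; open now [(3,4) g=3 f=6, (4,1) g=3 f=6, (4,4) g=2 f=6, (5,1) g=2 f=6, (5,4) g=1 f=6]

expanded=(5,2); open=[(3,4) g=3 f=6, (4,1) g=3 f=6, (4,4) g=2 f=6, (5,1) g=2 f=6, (5,4) g=1 f=6]; closed=[(3,3), (4,2), (4,3), (5,2), (5,3)]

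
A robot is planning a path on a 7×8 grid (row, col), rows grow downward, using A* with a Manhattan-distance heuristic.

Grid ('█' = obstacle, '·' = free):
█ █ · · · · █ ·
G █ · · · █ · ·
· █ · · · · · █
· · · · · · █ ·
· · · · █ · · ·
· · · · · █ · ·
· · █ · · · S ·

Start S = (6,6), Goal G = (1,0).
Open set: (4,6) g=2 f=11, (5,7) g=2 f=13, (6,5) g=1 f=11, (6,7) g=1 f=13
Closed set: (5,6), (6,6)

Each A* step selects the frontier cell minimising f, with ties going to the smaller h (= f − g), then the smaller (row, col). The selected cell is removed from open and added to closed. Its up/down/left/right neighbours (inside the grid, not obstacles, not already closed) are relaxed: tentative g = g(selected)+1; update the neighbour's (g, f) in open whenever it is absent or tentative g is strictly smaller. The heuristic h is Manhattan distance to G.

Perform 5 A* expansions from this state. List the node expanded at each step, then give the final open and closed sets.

order=[(4,6) → (4,5) → (3,5) → (2,5) → (2,4)]; open=[(1,4) g=7 f=11, (2,3) g=7 f=11, (2,6) g=6 f=13, (3,4) g=5 f=11, (4,7) g=3 f=13, (5,7) g=2 f=13, (6,5) g=1 f=11, (6,7) g=1 f=13]; closed=[(2,4), (2,5), (3,5), (4,5), (4,6), (5,6), (6,6)]

step 1: expand (4,6) (f=11, h=9) → closed; open now [(4,5) g=3 f=11, (4,7) g=3 f=13, (5,7) g=2 f=13, (6,5) g=1 f=11, (6,7) g=1 f=13]
step 2: expand (4,5) (f=11, h=8) → closed; open now [(3,5) g=4 f=11, (4,7) g=3 f=13, (5,7) g=2 f=13, (6,5) g=1 f=11, (6,7) g=1 f=13]
step 3: expand (3,5) (f=11, h=7) → closed; open now [(2,5) g=5 f=11, (3,4) g=5 f=11, (4,7) g=3 f=13, (5,7) g=2 f=13, (6,5) g=1 f=11, (6,7) g=1 f=13]
step 4: expand (2,5) (f=11, h=6) → closed; open now [(2,4) g=6 f=11, (2,6) g=6 f=13, (3,4) g=5 f=11, (4,7) g=3 f=13, (5,7) g=2 f=13, (6,5) g=1 f=11, (6,7) g=1 f=13]
step 5: expand (2,4) (f=11, h=5) → closed; open now [(1,4) g=7 f=11, (2,3) g=7 f=11, (2,6) g=6 f=13, (3,4) g=5 f=11, (4,7) g=3 f=13, (5,7) g=2 f=13, (6,5) g=1 f=11, (6,7) g=1 f=13]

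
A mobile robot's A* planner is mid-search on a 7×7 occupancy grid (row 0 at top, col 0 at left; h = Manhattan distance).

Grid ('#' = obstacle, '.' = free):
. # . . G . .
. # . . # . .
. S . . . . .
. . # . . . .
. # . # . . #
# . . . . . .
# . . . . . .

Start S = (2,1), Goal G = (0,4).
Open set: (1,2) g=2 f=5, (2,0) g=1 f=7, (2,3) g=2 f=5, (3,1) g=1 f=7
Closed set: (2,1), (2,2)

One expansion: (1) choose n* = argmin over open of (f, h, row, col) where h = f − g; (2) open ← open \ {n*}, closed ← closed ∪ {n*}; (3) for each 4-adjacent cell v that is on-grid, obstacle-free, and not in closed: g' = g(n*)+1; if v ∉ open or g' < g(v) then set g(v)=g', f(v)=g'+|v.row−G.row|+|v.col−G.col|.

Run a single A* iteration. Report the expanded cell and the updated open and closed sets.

step 1: expand (1,2) (f=5, h=3) → closed; open now [(0,2) g=3 f=5, (1,3) g=3 f=5, (2,0) g=1 f=7, (2,3) g=2 f=5, (3,1) g=1 f=7]

expanded=(1,2); open=[(0,2) g=3 f=5, (1,3) g=3 f=5, (2,0) g=1 f=7, (2,3) g=2 f=5, (3,1) g=1 f=7]; closed=[(1,2), (2,1), (2,2)]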